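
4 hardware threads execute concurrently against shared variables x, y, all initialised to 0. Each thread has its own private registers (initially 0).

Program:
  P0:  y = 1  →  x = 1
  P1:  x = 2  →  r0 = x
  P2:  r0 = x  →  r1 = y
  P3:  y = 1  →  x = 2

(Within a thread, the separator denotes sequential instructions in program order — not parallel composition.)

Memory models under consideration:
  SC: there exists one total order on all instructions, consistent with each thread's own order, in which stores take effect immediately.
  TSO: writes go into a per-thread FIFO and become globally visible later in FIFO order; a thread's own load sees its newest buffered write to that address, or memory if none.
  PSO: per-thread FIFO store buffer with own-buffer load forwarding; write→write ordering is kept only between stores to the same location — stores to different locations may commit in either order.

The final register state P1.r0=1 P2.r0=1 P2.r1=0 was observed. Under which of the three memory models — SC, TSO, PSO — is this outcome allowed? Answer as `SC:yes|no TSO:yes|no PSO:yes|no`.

SC:no TSO:no PSO:yes

outcome vector order: (P1.r0,P2.r0,P2.r1)
SC: 10 outcomes — {100; 101; 111; 120; 121; 200; 201; 211; 220; 221}
TSO: 10 outcomes — {100; 101; 111; 120; 121; 200; 201; 211; 220; 221}
PSO: 12 outcomes — {100; 101; 110; 111; 120; 121; 200; 201; 210; 211; 220; 221}
target 110 ∈ {PSO}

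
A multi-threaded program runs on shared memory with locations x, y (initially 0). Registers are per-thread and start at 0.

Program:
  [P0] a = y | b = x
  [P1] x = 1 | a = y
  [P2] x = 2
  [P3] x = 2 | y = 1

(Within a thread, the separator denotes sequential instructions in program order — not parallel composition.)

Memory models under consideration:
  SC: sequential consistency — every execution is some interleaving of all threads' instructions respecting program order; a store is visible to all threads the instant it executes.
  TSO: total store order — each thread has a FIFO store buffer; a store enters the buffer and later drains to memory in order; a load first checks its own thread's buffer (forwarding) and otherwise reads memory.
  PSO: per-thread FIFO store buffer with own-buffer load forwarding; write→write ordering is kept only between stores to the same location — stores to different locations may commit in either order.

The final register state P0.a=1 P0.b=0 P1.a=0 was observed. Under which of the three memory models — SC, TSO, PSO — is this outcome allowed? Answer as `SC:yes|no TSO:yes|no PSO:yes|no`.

outcome vector order: (P0.a,P0.b,P1.a)
[SC] allowed = {000 001 010 011 020 021 110 111 120 121}
[TSO] allowed = {000 001 010 011 020 021 110 111 120 121}
[PSO] allowed = {000 001 010 011 020 021 100 101 110 111 120 121}
target 100 ∈ {PSO}

SC:no TSO:no PSO:yes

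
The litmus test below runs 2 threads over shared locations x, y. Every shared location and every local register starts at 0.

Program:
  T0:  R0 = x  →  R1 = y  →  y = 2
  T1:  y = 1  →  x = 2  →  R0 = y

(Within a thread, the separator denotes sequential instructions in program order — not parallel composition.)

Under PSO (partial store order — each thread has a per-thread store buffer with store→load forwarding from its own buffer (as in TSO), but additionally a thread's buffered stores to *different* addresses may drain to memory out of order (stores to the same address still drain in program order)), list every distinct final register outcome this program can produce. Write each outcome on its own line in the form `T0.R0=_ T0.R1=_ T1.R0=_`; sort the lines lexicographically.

outcome vector order: (T0.R0,T0.R1,T1.R0)
|PSO outcomes| = 8

T0.R0=0 T0.R1=0 T1.R0=1
T0.R0=0 T0.R1=0 T1.R0=2
T0.R0=0 T0.R1=1 T1.R0=1
T0.R0=0 T0.R1=1 T1.R0=2
T0.R0=2 T0.R1=0 T1.R0=1
T0.R0=2 T0.R1=0 T1.R0=2
T0.R0=2 T0.R1=1 T1.R0=1
T0.R0=2 T0.R1=1 T1.R0=2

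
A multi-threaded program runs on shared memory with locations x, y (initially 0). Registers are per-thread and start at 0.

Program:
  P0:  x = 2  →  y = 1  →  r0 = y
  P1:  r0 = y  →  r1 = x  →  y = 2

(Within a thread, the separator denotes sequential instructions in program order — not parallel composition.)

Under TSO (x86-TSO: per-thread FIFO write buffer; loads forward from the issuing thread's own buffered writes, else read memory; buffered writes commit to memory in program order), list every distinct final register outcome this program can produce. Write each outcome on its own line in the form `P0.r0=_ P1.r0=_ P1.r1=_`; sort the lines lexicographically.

P0.r0=1 P1.r0=0 P1.r1=0
P0.r0=1 P1.r0=0 P1.r1=2
P0.r0=1 P1.r0=1 P1.r1=2
P0.r0=2 P1.r0=0 P1.r1=0
P0.r0=2 P1.r0=0 P1.r1=2
P0.r0=2 P1.r0=1 P1.r1=2

outcome vector order: (P0.r0,P1.r0,P1.r1)
|TSO outcomes| = 6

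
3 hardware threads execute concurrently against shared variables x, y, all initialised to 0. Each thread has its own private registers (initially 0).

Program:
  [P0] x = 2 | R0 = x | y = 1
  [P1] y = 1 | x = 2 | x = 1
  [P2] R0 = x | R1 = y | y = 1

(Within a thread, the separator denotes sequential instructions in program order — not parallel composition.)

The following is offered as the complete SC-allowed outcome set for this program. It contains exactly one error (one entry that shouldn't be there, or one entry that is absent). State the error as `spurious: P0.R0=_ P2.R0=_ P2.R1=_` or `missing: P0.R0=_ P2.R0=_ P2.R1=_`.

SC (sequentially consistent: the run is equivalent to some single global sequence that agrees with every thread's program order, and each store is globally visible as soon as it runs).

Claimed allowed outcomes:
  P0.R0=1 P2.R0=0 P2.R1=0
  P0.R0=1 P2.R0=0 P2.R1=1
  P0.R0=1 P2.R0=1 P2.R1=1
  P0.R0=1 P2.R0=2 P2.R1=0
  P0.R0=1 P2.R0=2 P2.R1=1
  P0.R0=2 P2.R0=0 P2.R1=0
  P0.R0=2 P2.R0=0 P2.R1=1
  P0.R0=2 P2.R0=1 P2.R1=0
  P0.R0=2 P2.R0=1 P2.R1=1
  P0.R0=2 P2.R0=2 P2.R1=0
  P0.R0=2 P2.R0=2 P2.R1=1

spurious: P0.R0=2 P2.R0=1 P2.R1=0

outcome vector order: (P0.R0,P2.R0,P2.R1)
SC (10): <1 0 0>; <1 0 1>; <1 1 1>; <1 2 0>; <1 2 1>; <2 0 0>; <2 0 1>; <2 1 1>; <2 2 0>; <2 2 1>
claimed∖SC = {<2 1 0>}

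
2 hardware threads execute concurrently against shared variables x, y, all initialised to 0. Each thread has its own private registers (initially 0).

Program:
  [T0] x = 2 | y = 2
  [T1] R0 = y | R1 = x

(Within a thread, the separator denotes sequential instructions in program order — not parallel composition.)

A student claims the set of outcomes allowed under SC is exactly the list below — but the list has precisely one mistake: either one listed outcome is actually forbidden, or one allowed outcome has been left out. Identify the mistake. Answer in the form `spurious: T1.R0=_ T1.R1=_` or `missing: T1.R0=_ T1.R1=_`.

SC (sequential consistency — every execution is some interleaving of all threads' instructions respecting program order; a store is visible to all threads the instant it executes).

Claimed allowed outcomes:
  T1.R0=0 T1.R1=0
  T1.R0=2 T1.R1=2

missing: T1.R0=0 T1.R1=2

outcome vector order: (T1.R0,T1.R1)
SC: 3 outcomes — {0/0 0/2 2/2}
SC∖claimed = {0/2}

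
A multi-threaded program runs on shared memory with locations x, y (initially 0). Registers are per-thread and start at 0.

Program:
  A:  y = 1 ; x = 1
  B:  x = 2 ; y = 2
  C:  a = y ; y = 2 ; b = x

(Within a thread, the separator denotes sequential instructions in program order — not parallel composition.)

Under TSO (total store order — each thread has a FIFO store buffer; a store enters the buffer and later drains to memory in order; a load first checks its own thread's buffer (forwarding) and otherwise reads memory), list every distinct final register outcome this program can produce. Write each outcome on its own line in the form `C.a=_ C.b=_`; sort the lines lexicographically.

outcome vector order: (C.a,C.b)
|TSO outcomes| = 8

C.a=0 C.b=0
C.a=0 C.b=1
C.a=0 C.b=2
C.a=1 C.b=0
C.a=1 C.b=1
C.a=1 C.b=2
C.a=2 C.b=1
C.a=2 C.b=2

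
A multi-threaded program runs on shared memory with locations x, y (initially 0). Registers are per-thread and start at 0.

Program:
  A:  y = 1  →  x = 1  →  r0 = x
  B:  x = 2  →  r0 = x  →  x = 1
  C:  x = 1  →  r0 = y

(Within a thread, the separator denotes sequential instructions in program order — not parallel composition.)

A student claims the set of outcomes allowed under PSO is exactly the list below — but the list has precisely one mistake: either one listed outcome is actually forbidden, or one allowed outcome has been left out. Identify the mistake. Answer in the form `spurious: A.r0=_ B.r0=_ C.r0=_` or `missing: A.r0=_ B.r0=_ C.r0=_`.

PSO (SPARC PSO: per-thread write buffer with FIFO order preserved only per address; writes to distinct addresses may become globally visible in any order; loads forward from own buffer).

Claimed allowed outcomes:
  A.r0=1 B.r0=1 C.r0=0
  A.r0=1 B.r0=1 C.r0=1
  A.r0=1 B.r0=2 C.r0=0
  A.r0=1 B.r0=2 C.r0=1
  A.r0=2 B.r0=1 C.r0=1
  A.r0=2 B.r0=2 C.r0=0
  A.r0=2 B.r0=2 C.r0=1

missing: A.r0=2 B.r0=1 C.r0=0

outcome vector order: (A.r0,B.r0,C.r0)
under PSO → 110, 111, 120, 121, 210, 211, 220, 221
PSO∖claimed = {210}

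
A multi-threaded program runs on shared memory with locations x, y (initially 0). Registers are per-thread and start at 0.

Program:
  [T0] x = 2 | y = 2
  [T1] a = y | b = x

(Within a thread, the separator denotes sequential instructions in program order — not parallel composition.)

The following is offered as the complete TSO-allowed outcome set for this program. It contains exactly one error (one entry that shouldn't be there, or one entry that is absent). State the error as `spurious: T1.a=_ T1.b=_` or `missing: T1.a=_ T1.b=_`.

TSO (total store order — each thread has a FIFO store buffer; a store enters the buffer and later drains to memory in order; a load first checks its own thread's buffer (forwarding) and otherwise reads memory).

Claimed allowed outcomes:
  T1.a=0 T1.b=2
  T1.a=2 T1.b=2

outcome vector order: (T1.a,T1.b)
TSO (3): 00; 02; 22
TSO∖claimed = {00}

missing: T1.a=0 T1.b=0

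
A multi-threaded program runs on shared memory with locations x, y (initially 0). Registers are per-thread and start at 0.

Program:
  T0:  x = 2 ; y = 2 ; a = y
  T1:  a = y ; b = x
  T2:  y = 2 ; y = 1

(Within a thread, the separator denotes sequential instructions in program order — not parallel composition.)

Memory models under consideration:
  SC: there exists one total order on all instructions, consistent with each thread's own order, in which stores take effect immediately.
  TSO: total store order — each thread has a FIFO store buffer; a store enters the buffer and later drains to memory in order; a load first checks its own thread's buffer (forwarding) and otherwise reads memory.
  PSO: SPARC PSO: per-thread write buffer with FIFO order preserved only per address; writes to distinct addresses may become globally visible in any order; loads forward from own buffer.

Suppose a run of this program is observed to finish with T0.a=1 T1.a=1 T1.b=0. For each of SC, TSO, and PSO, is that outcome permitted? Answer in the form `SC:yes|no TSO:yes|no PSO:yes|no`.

SC:no TSO:no PSO:yes

outcome vector order: (T0.a,T1.a,T1.b)
SC (11): <1 0 0> <1 0 2> <1 1 2> <1 2 0> <1 2 2> <2 0 0> <2 0 2> <2 1 0> <2 1 2> <2 2 0> <2 2 2>
TSO (11): <1 0 0> <1 0 2> <1 1 2> <1 2 0> <1 2 2> <2 0 0> <2 0 2> <2 1 0> <2 1 2> <2 2 0> <2 2 2>
PSO (12): <1 0 0> <1 0 2> <1 1 0> <1 1 2> <1 2 0> <1 2 2> <2 0 0> <2 0 2> <2 1 0> <2 1 2> <2 2 0> <2 2 2>
target <1 1 0> ∈ {PSO}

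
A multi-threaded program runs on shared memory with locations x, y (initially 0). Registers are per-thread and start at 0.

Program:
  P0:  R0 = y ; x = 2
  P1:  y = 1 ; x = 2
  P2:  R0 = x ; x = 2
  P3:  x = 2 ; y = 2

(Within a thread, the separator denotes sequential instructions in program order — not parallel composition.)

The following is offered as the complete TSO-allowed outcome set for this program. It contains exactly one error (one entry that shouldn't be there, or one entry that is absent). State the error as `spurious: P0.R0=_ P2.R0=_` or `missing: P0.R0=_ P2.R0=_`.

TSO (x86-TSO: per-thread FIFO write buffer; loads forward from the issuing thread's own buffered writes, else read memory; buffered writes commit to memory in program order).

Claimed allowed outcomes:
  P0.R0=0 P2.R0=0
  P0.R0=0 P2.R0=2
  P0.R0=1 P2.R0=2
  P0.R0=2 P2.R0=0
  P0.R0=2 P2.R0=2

missing: P0.R0=1 P2.R0=0

outcome vector order: (P0.R0,P2.R0)
TSO (6): 0/0, 0/2, 1/0, 1/2, 2/0, 2/2
TSO∖claimed = {1/0}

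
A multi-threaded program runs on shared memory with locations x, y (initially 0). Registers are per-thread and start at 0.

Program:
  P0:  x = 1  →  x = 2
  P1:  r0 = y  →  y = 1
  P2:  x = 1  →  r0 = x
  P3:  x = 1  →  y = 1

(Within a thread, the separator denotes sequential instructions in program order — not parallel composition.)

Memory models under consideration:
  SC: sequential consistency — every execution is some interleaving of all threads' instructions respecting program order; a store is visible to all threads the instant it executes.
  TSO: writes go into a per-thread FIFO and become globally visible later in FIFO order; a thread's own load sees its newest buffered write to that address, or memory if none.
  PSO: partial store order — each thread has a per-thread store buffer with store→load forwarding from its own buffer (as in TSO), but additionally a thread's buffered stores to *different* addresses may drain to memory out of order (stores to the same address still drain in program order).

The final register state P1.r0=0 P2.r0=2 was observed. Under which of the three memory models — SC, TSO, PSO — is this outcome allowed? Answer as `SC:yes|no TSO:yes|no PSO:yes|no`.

SC:yes TSO:yes PSO:yes

outcome vector order: (P1.r0,P2.r0)
SC: 4 outcomes — {<0 1>, <0 2>, <1 1>, <1 2>}
TSO: 4 outcomes — {<0 1>, <0 2>, <1 1>, <1 2>}
PSO: 4 outcomes — {<0 1>, <0 2>, <1 1>, <1 2>}
target <0 2> ∈ {SC,TSO,PSO}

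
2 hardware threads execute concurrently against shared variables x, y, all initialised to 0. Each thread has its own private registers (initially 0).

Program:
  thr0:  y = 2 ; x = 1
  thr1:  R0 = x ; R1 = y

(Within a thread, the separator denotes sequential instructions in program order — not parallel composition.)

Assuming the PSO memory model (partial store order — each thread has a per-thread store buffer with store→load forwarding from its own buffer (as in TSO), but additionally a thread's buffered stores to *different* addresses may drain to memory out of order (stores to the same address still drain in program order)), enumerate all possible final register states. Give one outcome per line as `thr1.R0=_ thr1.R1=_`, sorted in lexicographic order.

outcome vector order: (thr1.R0,thr1.R1)
|PSO outcomes| = 4

thr1.R0=0 thr1.R1=0
thr1.R0=0 thr1.R1=2
thr1.R0=1 thr1.R1=0
thr1.R0=1 thr1.R1=2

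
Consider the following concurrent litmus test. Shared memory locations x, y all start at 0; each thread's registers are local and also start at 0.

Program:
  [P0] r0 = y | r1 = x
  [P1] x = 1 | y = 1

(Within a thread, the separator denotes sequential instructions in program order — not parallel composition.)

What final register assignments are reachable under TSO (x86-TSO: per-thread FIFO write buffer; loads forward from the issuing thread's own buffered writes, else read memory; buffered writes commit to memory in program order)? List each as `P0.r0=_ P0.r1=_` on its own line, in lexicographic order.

outcome vector order: (P0.r0,P0.r1)
|TSO outcomes| = 3

P0.r0=0 P0.r1=0
P0.r0=0 P0.r1=1
P0.r0=1 P0.r1=1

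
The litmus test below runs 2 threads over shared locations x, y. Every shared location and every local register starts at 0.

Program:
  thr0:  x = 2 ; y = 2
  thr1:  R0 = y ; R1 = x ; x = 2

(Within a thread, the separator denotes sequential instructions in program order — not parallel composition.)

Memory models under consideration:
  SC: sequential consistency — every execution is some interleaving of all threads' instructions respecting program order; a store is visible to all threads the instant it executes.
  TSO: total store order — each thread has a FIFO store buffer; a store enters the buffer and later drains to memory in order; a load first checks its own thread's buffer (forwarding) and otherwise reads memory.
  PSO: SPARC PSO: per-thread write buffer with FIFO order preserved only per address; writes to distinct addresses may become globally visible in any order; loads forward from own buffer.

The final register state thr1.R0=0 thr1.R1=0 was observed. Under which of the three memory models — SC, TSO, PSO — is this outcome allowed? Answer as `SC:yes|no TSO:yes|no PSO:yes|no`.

outcome vector order: (thr1.R0,thr1.R1)
under SC → (0,0); (0,2); (2,2)
under TSO → (0,0); (0,2); (2,2)
under PSO → (0,0); (0,2); (2,0); (2,2)
target (0,0) ∈ {SC,TSO,PSO}

SC:yes TSO:yes PSO:yes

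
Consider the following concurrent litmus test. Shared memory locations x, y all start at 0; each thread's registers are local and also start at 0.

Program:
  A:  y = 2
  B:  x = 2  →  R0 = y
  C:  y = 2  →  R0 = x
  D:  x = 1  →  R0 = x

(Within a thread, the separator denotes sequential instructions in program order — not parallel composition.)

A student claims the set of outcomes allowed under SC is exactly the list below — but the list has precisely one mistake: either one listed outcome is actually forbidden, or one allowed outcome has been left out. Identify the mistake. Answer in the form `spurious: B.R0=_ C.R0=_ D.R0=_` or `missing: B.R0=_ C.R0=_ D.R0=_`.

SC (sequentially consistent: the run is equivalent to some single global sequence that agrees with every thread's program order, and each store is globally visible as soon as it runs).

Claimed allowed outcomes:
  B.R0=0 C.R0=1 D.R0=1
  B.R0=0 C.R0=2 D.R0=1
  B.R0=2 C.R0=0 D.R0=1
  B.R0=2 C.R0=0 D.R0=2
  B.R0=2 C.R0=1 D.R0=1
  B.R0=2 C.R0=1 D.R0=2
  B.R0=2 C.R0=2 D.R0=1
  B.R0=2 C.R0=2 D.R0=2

outcome vector order: (B.R0,C.R0,D.R0)
under SC → 011; 021; 022; 201; 202; 211; 212; 221; 222
SC∖claimed = {022}

missing: B.R0=0 C.R0=2 D.R0=2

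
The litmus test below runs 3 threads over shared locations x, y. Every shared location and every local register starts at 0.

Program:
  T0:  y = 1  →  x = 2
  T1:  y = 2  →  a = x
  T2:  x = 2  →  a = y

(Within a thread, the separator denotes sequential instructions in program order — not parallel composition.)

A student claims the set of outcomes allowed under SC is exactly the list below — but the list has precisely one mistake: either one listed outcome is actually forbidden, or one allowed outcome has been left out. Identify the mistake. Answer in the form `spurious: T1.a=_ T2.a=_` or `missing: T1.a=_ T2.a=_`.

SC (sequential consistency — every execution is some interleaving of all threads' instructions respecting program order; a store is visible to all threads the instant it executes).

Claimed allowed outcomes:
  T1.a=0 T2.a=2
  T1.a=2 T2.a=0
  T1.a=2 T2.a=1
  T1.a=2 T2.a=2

missing: T1.a=0 T2.a=1

outcome vector order: (T1.a,T2.a)
SC (5): 0/1, 0/2, 2/0, 2/1, 2/2
SC∖claimed = {0/1}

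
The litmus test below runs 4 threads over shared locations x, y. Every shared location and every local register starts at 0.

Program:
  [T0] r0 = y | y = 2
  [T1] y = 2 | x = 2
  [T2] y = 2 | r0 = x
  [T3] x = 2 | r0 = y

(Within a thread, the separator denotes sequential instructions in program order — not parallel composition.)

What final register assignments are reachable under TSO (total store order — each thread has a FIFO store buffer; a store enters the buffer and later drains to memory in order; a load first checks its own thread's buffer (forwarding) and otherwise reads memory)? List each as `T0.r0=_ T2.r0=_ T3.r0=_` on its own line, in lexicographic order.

outcome vector order: (T0.r0,T2.r0,T3.r0)
|TSO outcomes| = 8

T0.r0=0 T2.r0=0 T3.r0=0
T0.r0=0 T2.r0=0 T3.r0=2
T0.r0=0 T2.r0=2 T3.r0=0
T0.r0=0 T2.r0=2 T3.r0=2
T0.r0=2 T2.r0=0 T3.r0=0
T0.r0=2 T2.r0=0 T3.r0=2
T0.r0=2 T2.r0=2 T3.r0=0
T0.r0=2 T2.r0=2 T3.r0=2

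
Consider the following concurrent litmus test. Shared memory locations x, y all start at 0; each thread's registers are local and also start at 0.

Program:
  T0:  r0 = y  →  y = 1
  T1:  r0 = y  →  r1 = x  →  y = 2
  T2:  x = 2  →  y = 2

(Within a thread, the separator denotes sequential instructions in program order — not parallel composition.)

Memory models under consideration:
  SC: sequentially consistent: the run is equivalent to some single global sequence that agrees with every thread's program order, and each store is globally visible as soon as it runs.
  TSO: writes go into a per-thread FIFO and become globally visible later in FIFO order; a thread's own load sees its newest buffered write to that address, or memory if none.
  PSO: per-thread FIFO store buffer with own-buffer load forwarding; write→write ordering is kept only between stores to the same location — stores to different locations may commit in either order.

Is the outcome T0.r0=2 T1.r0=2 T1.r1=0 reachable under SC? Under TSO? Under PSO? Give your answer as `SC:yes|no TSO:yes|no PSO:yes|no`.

SC:no TSO:no PSO:yes

outcome vector order: (T0.r0,T1.r0,T1.r1)
SC: 9 outcomes — {(0,0,0) (0,0,2) (0,1,0) (0,1,2) (0,2,2) (2,0,0) (2,0,2) (2,1,2) (2,2,2)}
TSO: 9 outcomes — {(0,0,0) (0,0,2) (0,1,0) (0,1,2) (0,2,2) (2,0,0) (2,0,2) (2,1,2) (2,2,2)}
PSO: 12 outcomes — {(0,0,0) (0,0,2) (0,1,0) (0,1,2) (0,2,0) (0,2,2) (2,0,0) (2,0,2) (2,1,0) (2,1,2) (2,2,0) (2,2,2)}
target (2,2,0) ∈ {PSO}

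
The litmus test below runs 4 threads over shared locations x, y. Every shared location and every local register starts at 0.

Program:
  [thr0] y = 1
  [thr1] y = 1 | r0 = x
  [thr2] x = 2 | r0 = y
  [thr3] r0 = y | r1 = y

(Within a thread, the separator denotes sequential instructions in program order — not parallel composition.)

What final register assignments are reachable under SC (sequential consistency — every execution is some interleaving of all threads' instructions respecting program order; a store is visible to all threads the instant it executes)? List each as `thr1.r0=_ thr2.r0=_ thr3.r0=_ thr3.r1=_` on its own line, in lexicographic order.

thr1.r0=0 thr2.r0=1 thr3.r0=0 thr3.r1=0
thr1.r0=0 thr2.r0=1 thr3.r0=0 thr3.r1=1
thr1.r0=0 thr2.r0=1 thr3.r0=1 thr3.r1=1
thr1.r0=2 thr2.r0=0 thr3.r0=0 thr3.r1=0
thr1.r0=2 thr2.r0=0 thr3.r0=0 thr3.r1=1
thr1.r0=2 thr2.r0=0 thr3.r0=1 thr3.r1=1
thr1.r0=2 thr2.r0=1 thr3.r0=0 thr3.r1=0
thr1.r0=2 thr2.r0=1 thr3.r0=0 thr3.r1=1
thr1.r0=2 thr2.r0=1 thr3.r0=1 thr3.r1=1

outcome vector order: (thr1.r0,thr2.r0,thr3.r0,thr3.r1)
|SC outcomes| = 9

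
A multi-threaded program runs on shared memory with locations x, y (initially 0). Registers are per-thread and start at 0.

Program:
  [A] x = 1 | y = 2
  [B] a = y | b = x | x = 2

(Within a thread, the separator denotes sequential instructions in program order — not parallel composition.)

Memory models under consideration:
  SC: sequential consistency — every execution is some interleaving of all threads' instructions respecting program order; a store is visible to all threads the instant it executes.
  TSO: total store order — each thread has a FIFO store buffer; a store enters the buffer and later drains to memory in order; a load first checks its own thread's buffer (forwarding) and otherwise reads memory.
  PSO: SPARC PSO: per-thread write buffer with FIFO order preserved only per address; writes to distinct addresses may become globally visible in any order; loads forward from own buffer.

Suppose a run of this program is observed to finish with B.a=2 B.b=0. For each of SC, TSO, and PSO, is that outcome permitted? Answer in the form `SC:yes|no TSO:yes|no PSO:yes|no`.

SC:no TSO:no PSO:yes

outcome vector order: (B.a,B.b)
SC (3): 0/0; 0/1; 2/1
TSO (3): 0/0; 0/1; 2/1
PSO (4): 0/0; 0/1; 2/0; 2/1
target 2/0 ∈ {PSO}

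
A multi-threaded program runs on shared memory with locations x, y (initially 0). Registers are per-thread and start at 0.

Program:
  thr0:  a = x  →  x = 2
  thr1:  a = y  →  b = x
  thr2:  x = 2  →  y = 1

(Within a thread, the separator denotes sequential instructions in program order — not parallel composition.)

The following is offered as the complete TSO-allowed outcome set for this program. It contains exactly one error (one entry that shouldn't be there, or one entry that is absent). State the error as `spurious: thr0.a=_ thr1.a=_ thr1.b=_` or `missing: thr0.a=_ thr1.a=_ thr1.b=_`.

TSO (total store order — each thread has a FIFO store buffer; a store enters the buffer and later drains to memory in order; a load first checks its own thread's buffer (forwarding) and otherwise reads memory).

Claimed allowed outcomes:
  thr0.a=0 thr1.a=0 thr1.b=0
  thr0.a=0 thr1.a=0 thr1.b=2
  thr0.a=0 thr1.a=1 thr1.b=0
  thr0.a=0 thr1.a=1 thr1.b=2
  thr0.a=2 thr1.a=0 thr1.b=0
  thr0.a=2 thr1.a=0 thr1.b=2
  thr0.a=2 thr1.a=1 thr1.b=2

outcome vector order: (thr0.a,thr1.a,thr1.b)
TSO (6): (0,0,0) (0,0,2) (0,1,2) (2,0,0) (2,0,2) (2,1,2)
claimed∖TSO = {(0,1,0)}

spurious: thr0.a=0 thr1.a=1 thr1.b=0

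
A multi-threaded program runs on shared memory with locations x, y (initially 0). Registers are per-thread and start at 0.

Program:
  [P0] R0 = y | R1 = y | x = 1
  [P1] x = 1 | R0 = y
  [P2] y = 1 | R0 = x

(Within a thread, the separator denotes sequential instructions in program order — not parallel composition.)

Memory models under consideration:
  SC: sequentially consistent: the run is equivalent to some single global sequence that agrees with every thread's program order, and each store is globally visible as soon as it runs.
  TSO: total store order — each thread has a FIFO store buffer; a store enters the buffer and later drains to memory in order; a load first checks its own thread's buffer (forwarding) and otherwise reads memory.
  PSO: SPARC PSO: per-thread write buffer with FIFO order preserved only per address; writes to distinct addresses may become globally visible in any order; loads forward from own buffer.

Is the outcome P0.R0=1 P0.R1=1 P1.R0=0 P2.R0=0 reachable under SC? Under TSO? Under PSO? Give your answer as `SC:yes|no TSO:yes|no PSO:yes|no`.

outcome vector order: (P0.R0,P0.R1,P1.R0,P2.R0)
SC (9): <0 0 0 1> <0 0 1 0> <0 0 1 1> <0 1 0 1> <0 1 1 0> <0 1 1 1> <1 1 0 1> <1 1 1 0> <1 1 1 1>
TSO (12): <0 0 0 0> <0 0 0 1> <0 0 1 0> <0 0 1 1> <0 1 0 0> <0 1 0 1> <0 1 1 0> <0 1 1 1> <1 1 0 0> <1 1 0 1> <1 1 1 0> <1 1 1 1>
PSO (12): <0 0 0 0> <0 0 0 1> <0 0 1 0> <0 0 1 1> <0 1 0 0> <0 1 0 1> <0 1 1 0> <0 1 1 1> <1 1 0 0> <1 1 0 1> <1 1 1 0> <1 1 1 1>
target <1 1 0 0> ∈ {TSO,PSO}

SC:no TSO:yes PSO:yes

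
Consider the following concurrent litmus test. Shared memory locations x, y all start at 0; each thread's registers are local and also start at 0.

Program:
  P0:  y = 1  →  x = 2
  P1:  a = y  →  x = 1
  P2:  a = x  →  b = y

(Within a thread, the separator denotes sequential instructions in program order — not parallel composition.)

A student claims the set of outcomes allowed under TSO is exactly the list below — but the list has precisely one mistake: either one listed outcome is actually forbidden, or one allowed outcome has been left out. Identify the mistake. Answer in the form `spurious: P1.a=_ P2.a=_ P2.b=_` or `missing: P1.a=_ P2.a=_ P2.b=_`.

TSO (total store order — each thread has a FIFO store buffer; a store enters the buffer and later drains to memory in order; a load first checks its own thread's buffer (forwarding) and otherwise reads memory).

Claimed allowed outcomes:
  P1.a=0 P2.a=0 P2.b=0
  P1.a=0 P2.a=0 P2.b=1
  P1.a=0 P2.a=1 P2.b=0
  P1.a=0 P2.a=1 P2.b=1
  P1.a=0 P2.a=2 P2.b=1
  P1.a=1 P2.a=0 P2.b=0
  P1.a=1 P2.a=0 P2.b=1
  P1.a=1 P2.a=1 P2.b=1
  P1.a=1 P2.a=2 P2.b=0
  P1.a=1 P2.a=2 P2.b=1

spurious: P1.a=1 P2.a=2 P2.b=0

outcome vector order: (P1.a,P2.a,P2.b)
TSO (9): <0 0 0>, <0 0 1>, <0 1 0>, <0 1 1>, <0 2 1>, <1 0 0>, <1 0 1>, <1 1 1>, <1 2 1>
claimed∖TSO = {<1 2 0>}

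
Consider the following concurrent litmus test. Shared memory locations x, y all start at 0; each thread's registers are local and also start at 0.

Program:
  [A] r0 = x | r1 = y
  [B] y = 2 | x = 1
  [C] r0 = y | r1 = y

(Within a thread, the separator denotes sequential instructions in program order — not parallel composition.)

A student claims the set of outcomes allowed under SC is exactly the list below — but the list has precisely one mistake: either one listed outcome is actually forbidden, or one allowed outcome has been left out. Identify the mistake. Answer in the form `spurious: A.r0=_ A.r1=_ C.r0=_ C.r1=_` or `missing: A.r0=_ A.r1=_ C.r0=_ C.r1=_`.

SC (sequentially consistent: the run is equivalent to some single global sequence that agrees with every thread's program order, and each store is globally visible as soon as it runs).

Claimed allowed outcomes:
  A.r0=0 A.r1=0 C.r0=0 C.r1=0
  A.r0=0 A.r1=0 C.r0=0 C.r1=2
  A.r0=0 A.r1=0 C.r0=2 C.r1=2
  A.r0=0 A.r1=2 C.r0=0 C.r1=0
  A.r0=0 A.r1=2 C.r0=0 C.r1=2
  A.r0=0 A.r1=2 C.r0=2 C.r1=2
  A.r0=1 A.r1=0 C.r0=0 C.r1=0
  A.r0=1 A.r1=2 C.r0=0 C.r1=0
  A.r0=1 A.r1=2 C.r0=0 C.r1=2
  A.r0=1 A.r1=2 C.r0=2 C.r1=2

outcome vector order: (A.r0,A.r1,C.r0,C.r1)
SC: 9 outcomes — {<0 0 0 0>; <0 0 0 2>; <0 0 2 2>; <0 2 0 0>; <0 2 0 2>; <0 2 2 2>; <1 2 0 0>; <1 2 0 2>; <1 2 2 2>}
claimed∖SC = {<1 0 0 0>}

spurious: A.r0=1 A.r1=0 C.r0=0 C.r1=0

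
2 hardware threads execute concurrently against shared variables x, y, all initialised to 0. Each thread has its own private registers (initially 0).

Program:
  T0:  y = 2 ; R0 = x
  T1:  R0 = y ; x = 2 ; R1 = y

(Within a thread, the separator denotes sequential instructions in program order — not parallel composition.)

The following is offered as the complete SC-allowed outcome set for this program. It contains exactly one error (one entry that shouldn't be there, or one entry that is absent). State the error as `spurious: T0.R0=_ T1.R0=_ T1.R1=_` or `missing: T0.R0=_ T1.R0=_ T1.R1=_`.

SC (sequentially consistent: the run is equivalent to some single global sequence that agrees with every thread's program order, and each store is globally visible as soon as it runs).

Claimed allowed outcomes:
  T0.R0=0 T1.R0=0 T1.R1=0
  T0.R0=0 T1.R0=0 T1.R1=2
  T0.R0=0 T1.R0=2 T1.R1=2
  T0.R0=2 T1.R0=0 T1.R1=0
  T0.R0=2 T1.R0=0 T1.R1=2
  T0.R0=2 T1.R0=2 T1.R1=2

outcome vector order: (T0.R0,T1.R0,T1.R1)
[SC] allowed = {(0,0,2), (0,2,2), (2,0,0), (2,0,2), (2,2,2)}
claimed∖SC = {(0,0,0)}

spurious: T0.R0=0 T1.R0=0 T1.R1=0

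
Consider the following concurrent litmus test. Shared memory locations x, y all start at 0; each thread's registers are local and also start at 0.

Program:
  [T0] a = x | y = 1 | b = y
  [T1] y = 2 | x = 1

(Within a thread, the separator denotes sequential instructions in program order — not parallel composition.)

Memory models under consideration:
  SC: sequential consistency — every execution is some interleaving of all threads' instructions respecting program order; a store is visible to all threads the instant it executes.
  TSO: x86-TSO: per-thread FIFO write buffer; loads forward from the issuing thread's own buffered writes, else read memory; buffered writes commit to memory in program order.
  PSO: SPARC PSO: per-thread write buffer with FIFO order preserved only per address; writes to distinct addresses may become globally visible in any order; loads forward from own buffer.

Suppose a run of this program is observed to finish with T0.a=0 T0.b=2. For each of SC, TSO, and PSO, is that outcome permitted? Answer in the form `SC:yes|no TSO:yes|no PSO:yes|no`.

SC:yes TSO:yes PSO:yes

outcome vector order: (T0.a,T0.b)
under SC → 01; 02; 11
under TSO → 01; 02; 11
under PSO → 01; 02; 11; 12
target 02 ∈ {SC,TSO,PSO}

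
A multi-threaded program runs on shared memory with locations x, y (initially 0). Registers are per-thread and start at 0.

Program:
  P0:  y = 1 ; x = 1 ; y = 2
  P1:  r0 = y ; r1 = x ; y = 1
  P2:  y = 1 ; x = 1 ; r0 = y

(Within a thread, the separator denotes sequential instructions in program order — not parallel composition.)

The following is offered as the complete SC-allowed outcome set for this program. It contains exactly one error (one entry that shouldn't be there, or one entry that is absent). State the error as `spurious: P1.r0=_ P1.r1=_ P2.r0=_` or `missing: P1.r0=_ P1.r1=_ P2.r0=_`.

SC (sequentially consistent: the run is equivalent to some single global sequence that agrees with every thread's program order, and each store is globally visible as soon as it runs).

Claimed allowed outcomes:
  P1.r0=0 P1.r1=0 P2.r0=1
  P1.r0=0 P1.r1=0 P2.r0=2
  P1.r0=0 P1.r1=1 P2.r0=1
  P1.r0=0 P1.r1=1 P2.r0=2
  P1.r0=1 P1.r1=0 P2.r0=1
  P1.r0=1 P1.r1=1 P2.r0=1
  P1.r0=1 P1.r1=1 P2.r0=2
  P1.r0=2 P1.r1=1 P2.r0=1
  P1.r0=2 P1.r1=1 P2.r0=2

missing: P1.r0=1 P1.r1=0 P2.r0=2

outcome vector order: (P1.r0,P1.r1,P2.r0)
SC: 10 outcomes — {<0 0 1>; <0 0 2>; <0 1 1>; <0 1 2>; <1 0 1>; <1 0 2>; <1 1 1>; <1 1 2>; <2 1 1>; <2 1 2>}
SC∖claimed = {<1 0 2>}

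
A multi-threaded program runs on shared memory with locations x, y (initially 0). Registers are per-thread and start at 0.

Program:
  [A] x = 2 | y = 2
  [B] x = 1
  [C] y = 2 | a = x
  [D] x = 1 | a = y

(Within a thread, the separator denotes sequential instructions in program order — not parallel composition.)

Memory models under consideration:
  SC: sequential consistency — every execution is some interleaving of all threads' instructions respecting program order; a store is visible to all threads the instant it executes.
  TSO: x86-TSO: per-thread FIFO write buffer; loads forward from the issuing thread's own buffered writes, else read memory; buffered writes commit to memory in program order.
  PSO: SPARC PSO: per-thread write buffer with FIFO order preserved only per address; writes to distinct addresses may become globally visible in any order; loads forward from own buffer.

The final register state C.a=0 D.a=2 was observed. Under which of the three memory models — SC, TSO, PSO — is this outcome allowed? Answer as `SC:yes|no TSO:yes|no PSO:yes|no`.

SC:yes TSO:yes PSO:yes

outcome vector order: (C.a,D.a)
[SC] allowed = {0/2 1/0 1/2 2/0 2/2}
[TSO] allowed = {0/0 0/2 1/0 1/2 2/0 2/2}
[PSO] allowed = {0/0 0/2 1/0 1/2 2/0 2/2}
target 0/2 ∈ {SC,TSO,PSO}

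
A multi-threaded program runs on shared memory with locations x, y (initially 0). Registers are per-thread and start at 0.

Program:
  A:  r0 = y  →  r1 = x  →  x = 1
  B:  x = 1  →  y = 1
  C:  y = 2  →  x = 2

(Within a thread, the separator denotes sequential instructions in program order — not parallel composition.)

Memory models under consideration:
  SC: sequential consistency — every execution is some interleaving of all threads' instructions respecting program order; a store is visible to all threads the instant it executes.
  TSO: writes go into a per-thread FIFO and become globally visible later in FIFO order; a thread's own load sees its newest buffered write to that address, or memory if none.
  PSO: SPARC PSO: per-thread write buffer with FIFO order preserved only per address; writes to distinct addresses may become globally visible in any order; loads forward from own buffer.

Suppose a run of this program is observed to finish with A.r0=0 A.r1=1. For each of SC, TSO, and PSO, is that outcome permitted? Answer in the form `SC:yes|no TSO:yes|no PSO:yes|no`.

SC:yes TSO:yes PSO:yes

outcome vector order: (A.r0,A.r1)
SC (8): 0/0, 0/1, 0/2, 1/1, 1/2, 2/0, 2/1, 2/2
TSO (8): 0/0, 0/1, 0/2, 1/1, 1/2, 2/0, 2/1, 2/2
PSO (9): 0/0, 0/1, 0/2, 1/0, 1/1, 1/2, 2/0, 2/1, 2/2
target 0/1 ∈ {SC,TSO,PSO}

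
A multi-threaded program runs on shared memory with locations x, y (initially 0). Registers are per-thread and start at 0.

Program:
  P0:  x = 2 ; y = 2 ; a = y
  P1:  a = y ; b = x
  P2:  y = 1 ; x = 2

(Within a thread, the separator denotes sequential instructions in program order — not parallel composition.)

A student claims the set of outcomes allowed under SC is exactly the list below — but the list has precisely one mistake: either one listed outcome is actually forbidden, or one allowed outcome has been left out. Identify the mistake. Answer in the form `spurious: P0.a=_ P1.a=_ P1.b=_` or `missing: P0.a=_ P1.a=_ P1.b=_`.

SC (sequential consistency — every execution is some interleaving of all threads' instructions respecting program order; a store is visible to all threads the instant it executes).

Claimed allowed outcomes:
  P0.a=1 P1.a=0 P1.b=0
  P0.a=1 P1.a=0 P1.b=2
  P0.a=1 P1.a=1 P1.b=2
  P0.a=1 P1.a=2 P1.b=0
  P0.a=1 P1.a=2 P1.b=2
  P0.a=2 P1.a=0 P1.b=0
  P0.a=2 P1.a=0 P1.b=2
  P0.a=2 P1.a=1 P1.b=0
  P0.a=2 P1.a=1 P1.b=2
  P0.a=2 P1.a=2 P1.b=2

spurious: P0.a=1 P1.a=2 P1.b=0

outcome vector order: (P0.a,P1.a,P1.b)
[SC] allowed = {<1 0 0>, <1 0 2>, <1 1 2>, <1 2 2>, <2 0 0>, <2 0 2>, <2 1 0>, <2 1 2>, <2 2 2>}
claimed∖SC = {<1 2 0>}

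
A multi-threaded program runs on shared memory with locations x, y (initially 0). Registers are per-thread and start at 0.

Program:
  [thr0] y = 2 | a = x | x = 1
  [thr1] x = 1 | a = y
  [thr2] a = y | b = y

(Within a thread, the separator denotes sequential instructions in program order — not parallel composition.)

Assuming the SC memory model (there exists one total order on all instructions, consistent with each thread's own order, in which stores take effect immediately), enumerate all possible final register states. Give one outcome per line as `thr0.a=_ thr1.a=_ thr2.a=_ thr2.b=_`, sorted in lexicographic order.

outcome vector order: (thr0.a,thr1.a,thr2.a,thr2.b)
|SC outcomes| = 9

thr0.a=0 thr1.a=2 thr2.a=0 thr2.b=0
thr0.a=0 thr1.a=2 thr2.a=0 thr2.b=2
thr0.a=0 thr1.a=2 thr2.a=2 thr2.b=2
thr0.a=1 thr1.a=0 thr2.a=0 thr2.b=0
thr0.a=1 thr1.a=0 thr2.a=0 thr2.b=2
thr0.a=1 thr1.a=0 thr2.a=2 thr2.b=2
thr0.a=1 thr1.a=2 thr2.a=0 thr2.b=0
thr0.a=1 thr1.a=2 thr2.a=0 thr2.b=2
thr0.a=1 thr1.a=2 thr2.a=2 thr2.b=2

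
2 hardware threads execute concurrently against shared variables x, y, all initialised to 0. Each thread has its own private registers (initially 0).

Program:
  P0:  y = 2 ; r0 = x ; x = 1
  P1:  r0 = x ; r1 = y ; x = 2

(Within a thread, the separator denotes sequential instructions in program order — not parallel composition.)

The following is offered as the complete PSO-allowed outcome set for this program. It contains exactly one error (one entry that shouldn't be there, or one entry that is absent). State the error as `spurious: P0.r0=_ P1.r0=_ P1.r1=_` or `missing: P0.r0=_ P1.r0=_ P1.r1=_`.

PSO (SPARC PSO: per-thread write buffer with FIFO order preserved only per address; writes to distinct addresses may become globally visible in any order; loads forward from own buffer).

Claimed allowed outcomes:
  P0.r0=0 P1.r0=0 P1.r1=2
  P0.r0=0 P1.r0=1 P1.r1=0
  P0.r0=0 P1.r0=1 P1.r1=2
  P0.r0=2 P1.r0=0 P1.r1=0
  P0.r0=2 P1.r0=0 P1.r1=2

missing: P0.r0=0 P1.r0=0 P1.r1=0

outcome vector order: (P0.r0,P1.r0,P1.r1)
PSO (6): 0/0/0, 0/0/2, 0/1/0, 0/1/2, 2/0/0, 2/0/2
PSO∖claimed = {0/0/0}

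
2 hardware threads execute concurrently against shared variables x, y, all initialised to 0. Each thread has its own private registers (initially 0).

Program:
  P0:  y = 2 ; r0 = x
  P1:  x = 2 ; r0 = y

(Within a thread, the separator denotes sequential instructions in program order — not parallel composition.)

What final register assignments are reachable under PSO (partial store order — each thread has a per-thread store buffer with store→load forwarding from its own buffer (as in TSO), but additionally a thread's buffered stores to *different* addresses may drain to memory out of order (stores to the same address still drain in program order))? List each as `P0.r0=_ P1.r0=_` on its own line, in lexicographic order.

P0.r0=0 P1.r0=0
P0.r0=0 P1.r0=2
P0.r0=2 P1.r0=0
P0.r0=2 P1.r0=2

outcome vector order: (P0.r0,P1.r0)
|PSO outcomes| = 4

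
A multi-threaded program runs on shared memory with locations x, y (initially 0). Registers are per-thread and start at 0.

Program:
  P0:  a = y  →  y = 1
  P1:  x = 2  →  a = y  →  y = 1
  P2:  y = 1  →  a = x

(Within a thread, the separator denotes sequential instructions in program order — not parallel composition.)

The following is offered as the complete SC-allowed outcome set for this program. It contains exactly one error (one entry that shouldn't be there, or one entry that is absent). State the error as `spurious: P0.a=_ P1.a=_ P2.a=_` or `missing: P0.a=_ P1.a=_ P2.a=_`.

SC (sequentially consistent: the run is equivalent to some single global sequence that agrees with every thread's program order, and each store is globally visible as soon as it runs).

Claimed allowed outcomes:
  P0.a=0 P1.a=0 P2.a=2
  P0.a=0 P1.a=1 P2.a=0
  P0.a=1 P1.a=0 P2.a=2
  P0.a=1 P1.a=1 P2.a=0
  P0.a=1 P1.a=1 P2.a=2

outcome vector order: (P0.a,P1.a,P2.a)
[SC] allowed = {002, 010, 012, 102, 110, 112}
SC∖claimed = {012}

missing: P0.a=0 P1.a=1 P2.a=2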